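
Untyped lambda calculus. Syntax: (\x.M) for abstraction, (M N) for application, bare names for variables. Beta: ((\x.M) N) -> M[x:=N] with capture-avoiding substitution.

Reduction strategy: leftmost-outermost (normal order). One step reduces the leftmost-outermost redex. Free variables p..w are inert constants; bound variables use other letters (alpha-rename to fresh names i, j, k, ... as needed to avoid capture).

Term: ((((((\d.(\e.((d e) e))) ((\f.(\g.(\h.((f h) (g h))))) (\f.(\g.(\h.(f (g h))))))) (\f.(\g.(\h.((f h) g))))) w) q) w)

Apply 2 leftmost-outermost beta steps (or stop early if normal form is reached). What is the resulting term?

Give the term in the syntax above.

Step 0: ((((((\d.(\e.((d e) e))) ((\f.(\g.(\h.((f h) (g h))))) (\f.(\g.(\h.(f (g h))))))) (\f.(\g.(\h.((f h) g))))) w) q) w)
Step 1: (((((\e.((((\f.(\g.(\h.((f h) (g h))))) (\f.(\g.(\h.(f (g h)))))) e) e)) (\f.(\g.(\h.((f h) g))))) w) q) w)
Step 2: (((((((\f.(\g.(\h.((f h) (g h))))) (\f.(\g.(\h.(f (g h)))))) (\f.(\g.(\h.((f h) g))))) (\f.(\g.(\h.((f h) g))))) w) q) w)

Answer: (((((((\f.(\g.(\h.((f h) (g h))))) (\f.(\g.(\h.(f (g h)))))) (\f.(\g.(\h.((f h) g))))) (\f.(\g.(\h.((f h) g))))) w) q) w)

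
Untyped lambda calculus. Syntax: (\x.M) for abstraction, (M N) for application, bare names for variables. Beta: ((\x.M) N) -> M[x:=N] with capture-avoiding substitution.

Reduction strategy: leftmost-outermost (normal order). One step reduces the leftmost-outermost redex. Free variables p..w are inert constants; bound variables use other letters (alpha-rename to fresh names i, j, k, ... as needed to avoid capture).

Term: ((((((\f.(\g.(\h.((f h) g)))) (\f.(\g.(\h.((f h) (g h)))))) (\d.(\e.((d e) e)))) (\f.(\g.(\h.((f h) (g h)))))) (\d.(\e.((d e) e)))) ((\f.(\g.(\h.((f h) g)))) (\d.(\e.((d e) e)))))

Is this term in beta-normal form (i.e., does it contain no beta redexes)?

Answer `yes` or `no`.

Answer: no

Derivation:
Term: ((((((\f.(\g.(\h.((f h) g)))) (\f.(\g.(\h.((f h) (g h)))))) (\d.(\e.((d e) e)))) (\f.(\g.(\h.((f h) (g h)))))) (\d.(\e.((d e) e)))) ((\f.(\g.(\h.((f h) g)))) (\d.(\e.((d e) e)))))
Found 2 beta redex(es).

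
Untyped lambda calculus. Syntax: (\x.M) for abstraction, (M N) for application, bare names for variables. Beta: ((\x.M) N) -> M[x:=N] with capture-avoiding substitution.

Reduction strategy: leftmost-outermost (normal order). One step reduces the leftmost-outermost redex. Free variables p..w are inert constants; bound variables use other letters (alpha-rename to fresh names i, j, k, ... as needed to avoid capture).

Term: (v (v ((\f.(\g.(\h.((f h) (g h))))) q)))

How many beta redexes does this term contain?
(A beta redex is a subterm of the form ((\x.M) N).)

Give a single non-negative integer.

Term: (v (v ((\f.(\g.(\h.((f h) (g h))))) q)))
  Redex: ((\f.(\g.(\h.((f h) (g h))))) q)
Total redexes: 1

Answer: 1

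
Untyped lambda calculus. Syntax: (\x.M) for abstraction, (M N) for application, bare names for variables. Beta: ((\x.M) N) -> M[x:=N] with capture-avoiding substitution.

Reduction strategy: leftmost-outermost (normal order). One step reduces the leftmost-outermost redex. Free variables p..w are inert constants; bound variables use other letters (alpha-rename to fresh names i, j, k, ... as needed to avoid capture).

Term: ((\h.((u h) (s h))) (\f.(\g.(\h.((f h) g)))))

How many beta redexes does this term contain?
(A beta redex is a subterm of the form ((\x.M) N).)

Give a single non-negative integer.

Answer: 1

Derivation:
Term: ((\h.((u h) (s h))) (\f.(\g.(\h.((f h) g)))))
  Redex: ((\h.((u h) (s h))) (\f.(\g.(\h.((f h) g)))))
Total redexes: 1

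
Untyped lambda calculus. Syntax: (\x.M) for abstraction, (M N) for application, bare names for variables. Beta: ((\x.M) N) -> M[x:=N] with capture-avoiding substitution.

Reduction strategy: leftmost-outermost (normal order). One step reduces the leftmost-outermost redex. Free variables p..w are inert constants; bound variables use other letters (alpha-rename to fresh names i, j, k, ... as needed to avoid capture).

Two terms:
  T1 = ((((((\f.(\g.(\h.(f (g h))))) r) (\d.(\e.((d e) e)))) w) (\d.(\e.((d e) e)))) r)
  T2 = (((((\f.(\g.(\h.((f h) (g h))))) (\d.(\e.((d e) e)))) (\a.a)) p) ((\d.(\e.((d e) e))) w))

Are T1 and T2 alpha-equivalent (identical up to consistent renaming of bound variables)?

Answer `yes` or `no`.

Term 1: ((((((\f.(\g.(\h.(f (g h))))) r) (\d.(\e.((d e) e)))) w) (\d.(\e.((d e) e)))) r)
Term 2: (((((\f.(\g.(\h.((f h) (g h))))) (\d.(\e.((d e) e)))) (\a.a)) p) ((\d.(\e.((d e) e))) w))
Alpha-equivalence: compare structure up to binder renaming.
Result: False

Answer: no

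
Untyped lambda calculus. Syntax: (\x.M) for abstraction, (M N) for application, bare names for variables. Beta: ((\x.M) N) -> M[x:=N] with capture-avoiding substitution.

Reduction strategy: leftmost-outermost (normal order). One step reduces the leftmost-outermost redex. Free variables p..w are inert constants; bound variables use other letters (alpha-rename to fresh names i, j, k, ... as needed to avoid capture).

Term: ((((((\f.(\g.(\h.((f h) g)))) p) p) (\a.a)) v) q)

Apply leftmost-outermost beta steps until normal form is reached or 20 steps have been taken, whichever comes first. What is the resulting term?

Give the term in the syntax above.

Step 0: ((((((\f.(\g.(\h.((f h) g)))) p) p) (\a.a)) v) q)
Step 1: (((((\g.(\h.((p h) g))) p) (\a.a)) v) q)
Step 2: ((((\h.((p h) p)) (\a.a)) v) q)
Step 3: ((((p (\a.a)) p) v) q)

Answer: ((((p (\a.a)) p) v) q)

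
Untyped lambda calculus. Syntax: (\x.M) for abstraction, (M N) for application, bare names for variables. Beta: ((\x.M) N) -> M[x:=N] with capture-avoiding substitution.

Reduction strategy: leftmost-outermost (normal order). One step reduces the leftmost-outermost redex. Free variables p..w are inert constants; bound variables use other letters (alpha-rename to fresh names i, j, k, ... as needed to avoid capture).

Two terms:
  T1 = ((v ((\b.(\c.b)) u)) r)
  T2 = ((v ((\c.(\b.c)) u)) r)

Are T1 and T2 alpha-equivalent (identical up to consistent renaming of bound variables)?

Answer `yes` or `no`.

Term 1: ((v ((\b.(\c.b)) u)) r)
Term 2: ((v ((\c.(\b.c)) u)) r)
Alpha-equivalence: compare structure up to binder renaming.
Result: True

Answer: yes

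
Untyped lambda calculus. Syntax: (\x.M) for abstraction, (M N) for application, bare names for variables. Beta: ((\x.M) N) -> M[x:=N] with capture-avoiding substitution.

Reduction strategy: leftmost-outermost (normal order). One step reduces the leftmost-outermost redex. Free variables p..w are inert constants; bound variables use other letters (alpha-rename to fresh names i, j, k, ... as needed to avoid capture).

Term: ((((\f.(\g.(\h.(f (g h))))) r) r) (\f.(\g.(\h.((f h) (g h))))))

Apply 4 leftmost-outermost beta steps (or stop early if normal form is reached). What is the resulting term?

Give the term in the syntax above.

Step 0: ((((\f.(\g.(\h.(f (g h))))) r) r) (\f.(\g.(\h.((f h) (g h))))))
Step 1: (((\g.(\h.(r (g h)))) r) (\f.(\g.(\h.((f h) (g h))))))
Step 2: ((\h.(r (r h))) (\f.(\g.(\h.((f h) (g h))))))
Step 3: (r (r (\f.(\g.(\h.((f h) (g h)))))))
Step 4: (normal form reached)

Answer: (r (r (\f.(\g.(\h.((f h) (g h)))))))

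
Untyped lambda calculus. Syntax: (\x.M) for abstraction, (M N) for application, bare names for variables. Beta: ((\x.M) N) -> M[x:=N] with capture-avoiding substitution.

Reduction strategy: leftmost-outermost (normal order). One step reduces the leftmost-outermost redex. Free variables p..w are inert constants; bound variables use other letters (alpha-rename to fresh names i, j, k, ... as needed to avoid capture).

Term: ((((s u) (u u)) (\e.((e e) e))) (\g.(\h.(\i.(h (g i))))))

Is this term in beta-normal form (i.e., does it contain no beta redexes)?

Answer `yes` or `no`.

Term: ((((s u) (u u)) (\e.((e e) e))) (\g.(\h.(\i.(h (g i))))))
No beta redexes found.

Answer: yes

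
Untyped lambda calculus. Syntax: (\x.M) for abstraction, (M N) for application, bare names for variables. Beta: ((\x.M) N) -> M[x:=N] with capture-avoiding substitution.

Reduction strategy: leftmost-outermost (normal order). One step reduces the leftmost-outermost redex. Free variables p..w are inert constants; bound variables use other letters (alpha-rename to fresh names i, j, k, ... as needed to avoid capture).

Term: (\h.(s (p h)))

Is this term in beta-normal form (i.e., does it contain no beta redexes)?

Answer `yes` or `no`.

Term: (\h.(s (p h)))
No beta redexes found.

Answer: yes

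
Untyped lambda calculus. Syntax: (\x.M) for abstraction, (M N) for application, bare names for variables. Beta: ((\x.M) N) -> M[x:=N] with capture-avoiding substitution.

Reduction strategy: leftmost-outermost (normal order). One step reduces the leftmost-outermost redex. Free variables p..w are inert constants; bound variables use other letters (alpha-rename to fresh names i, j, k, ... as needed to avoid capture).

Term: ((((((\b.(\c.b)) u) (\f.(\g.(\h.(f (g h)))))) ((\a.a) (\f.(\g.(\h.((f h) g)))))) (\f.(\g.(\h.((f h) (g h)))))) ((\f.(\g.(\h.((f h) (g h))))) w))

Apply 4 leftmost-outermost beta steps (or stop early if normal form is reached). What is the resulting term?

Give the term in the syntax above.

Step 0: ((((((\b.(\c.b)) u) (\f.(\g.(\h.(f (g h)))))) ((\a.a) (\f.(\g.(\h.((f h) g)))))) (\f.(\g.(\h.((f h) (g h)))))) ((\f.(\g.(\h.((f h) (g h))))) w))
Step 1: (((((\c.u) (\f.(\g.(\h.(f (g h)))))) ((\a.a) (\f.(\g.(\h.((f h) g)))))) (\f.(\g.(\h.((f h) (g h)))))) ((\f.(\g.(\h.((f h) (g h))))) w))
Step 2: (((u ((\a.a) (\f.(\g.(\h.((f h) g)))))) (\f.(\g.(\h.((f h) (g h)))))) ((\f.(\g.(\h.((f h) (g h))))) w))
Step 3: (((u (\f.(\g.(\h.((f h) g))))) (\f.(\g.(\h.((f h) (g h)))))) ((\f.(\g.(\h.((f h) (g h))))) w))
Step 4: (((u (\f.(\g.(\h.((f h) g))))) (\f.(\g.(\h.((f h) (g h)))))) (\g.(\h.((w h) (g h)))))

Answer: (((u (\f.(\g.(\h.((f h) g))))) (\f.(\g.(\h.((f h) (g h)))))) (\g.(\h.((w h) (g h)))))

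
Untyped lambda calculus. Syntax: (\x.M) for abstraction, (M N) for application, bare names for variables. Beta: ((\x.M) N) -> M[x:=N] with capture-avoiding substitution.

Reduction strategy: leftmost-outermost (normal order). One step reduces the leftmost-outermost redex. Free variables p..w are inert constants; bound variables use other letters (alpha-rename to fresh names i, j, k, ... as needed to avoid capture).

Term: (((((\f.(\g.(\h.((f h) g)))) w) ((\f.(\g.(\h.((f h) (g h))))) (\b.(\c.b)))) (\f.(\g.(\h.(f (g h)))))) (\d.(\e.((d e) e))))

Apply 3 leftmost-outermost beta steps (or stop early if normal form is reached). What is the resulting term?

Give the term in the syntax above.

Step 0: (((((\f.(\g.(\h.((f h) g)))) w) ((\f.(\g.(\h.((f h) (g h))))) (\b.(\c.b)))) (\f.(\g.(\h.(f (g h)))))) (\d.(\e.((d e) e))))
Step 1: ((((\g.(\h.((w h) g))) ((\f.(\g.(\h.((f h) (g h))))) (\b.(\c.b)))) (\f.(\g.(\h.(f (g h)))))) (\d.(\e.((d e) e))))
Step 2: (((\h.((w h) ((\f.(\g.(\h.((f h) (g h))))) (\b.(\c.b))))) (\f.(\g.(\h.(f (g h)))))) (\d.(\e.((d e) e))))
Step 3: (((w (\f.(\g.(\h.(f (g h)))))) ((\f.(\g.(\h.((f h) (g h))))) (\b.(\c.b)))) (\d.(\e.((d e) e))))

Answer: (((w (\f.(\g.(\h.(f (g h)))))) ((\f.(\g.(\h.((f h) (g h))))) (\b.(\c.b)))) (\d.(\e.((d e) e))))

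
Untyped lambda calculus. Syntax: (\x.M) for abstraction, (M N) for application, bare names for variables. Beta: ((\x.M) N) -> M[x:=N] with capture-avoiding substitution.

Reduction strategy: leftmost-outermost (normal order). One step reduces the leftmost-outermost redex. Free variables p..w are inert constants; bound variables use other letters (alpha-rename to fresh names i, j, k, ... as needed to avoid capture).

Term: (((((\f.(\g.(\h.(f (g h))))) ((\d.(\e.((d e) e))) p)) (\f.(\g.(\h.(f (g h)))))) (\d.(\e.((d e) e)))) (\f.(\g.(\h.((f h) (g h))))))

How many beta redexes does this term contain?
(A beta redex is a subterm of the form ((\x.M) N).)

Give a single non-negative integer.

Answer: 2

Derivation:
Term: (((((\f.(\g.(\h.(f (g h))))) ((\d.(\e.((d e) e))) p)) (\f.(\g.(\h.(f (g h)))))) (\d.(\e.((d e) e)))) (\f.(\g.(\h.((f h) (g h))))))
  Redex: ((\f.(\g.(\h.(f (g h))))) ((\d.(\e.((d e) e))) p))
  Redex: ((\d.(\e.((d e) e))) p)
Total redexes: 2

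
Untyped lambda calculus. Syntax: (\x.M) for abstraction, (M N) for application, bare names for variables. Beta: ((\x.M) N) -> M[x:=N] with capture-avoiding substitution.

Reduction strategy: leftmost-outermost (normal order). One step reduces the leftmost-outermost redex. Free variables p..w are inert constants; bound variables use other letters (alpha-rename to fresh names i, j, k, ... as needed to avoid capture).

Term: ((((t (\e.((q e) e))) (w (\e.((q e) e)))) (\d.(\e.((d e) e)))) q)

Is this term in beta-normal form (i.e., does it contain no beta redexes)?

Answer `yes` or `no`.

Answer: yes

Derivation:
Term: ((((t (\e.((q e) e))) (w (\e.((q e) e)))) (\d.(\e.((d e) e)))) q)
No beta redexes found.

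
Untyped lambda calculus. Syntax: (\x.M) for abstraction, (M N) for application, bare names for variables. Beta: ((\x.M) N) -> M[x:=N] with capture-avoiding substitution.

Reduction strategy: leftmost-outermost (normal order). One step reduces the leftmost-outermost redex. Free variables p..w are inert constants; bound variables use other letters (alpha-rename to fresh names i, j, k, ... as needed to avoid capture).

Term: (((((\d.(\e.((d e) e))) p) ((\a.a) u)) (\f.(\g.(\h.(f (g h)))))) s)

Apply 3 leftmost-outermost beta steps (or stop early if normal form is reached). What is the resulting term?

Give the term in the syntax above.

Answer: ((((p u) ((\a.a) u)) (\f.(\g.(\h.(f (g h)))))) s)

Derivation:
Step 0: (((((\d.(\e.((d e) e))) p) ((\a.a) u)) (\f.(\g.(\h.(f (g h)))))) s)
Step 1: ((((\e.((p e) e)) ((\a.a) u)) (\f.(\g.(\h.(f (g h)))))) s)
Step 2: ((((p ((\a.a) u)) ((\a.a) u)) (\f.(\g.(\h.(f (g h)))))) s)
Step 3: ((((p u) ((\a.a) u)) (\f.(\g.(\h.(f (g h)))))) s)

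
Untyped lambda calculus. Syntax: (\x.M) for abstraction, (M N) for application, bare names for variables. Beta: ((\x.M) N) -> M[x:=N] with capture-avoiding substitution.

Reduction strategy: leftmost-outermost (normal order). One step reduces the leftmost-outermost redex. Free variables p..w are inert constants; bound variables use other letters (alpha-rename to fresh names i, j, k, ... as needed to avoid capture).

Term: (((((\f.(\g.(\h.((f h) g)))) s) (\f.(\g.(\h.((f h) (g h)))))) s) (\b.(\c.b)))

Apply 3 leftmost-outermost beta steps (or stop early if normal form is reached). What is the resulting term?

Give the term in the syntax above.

Step 0: (((((\f.(\g.(\h.((f h) g)))) s) (\f.(\g.(\h.((f h) (g h)))))) s) (\b.(\c.b)))
Step 1: ((((\g.(\h.((s h) g))) (\f.(\g.(\h.((f h) (g h)))))) s) (\b.(\c.b)))
Step 2: (((\h.((s h) (\f.(\g.(\h.((f h) (g h))))))) s) (\b.(\c.b)))
Step 3: (((s s) (\f.(\g.(\h.((f h) (g h)))))) (\b.(\c.b)))

Answer: (((s s) (\f.(\g.(\h.((f h) (g h)))))) (\b.(\c.b)))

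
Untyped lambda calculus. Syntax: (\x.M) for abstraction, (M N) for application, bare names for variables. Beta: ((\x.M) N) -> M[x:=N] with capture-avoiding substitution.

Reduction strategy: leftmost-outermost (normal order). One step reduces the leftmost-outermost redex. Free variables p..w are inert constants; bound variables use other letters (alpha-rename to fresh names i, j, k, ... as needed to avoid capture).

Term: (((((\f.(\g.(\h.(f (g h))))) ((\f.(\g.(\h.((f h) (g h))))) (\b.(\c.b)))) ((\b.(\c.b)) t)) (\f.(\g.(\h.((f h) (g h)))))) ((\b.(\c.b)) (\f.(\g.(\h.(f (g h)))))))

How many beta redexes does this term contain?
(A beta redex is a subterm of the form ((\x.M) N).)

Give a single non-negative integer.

Term: (((((\f.(\g.(\h.(f (g h))))) ((\f.(\g.(\h.((f h) (g h))))) (\b.(\c.b)))) ((\b.(\c.b)) t)) (\f.(\g.(\h.((f h) (g h)))))) ((\b.(\c.b)) (\f.(\g.(\h.(f (g h)))))))
  Redex: ((\f.(\g.(\h.(f (g h))))) ((\f.(\g.(\h.((f h) (g h))))) (\b.(\c.b))))
  Redex: ((\f.(\g.(\h.((f h) (g h))))) (\b.(\c.b)))
  Redex: ((\b.(\c.b)) t)
  Redex: ((\b.(\c.b)) (\f.(\g.(\h.(f (g h))))))
Total redexes: 4

Answer: 4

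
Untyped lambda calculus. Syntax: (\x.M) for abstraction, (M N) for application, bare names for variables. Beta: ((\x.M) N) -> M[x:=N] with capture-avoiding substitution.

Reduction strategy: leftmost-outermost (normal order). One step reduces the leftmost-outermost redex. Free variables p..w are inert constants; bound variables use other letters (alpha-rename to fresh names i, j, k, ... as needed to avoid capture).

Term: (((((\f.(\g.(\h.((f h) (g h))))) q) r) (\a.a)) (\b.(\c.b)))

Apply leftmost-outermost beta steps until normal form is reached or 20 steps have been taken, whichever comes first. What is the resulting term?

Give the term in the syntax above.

Step 0: (((((\f.(\g.(\h.((f h) (g h))))) q) r) (\a.a)) (\b.(\c.b)))
Step 1: ((((\g.(\h.((q h) (g h)))) r) (\a.a)) (\b.(\c.b)))
Step 2: (((\h.((q h) (r h))) (\a.a)) (\b.(\c.b)))
Step 3: (((q (\a.a)) (r (\a.a))) (\b.(\c.b)))

Answer: (((q (\a.a)) (r (\a.a))) (\b.(\c.b)))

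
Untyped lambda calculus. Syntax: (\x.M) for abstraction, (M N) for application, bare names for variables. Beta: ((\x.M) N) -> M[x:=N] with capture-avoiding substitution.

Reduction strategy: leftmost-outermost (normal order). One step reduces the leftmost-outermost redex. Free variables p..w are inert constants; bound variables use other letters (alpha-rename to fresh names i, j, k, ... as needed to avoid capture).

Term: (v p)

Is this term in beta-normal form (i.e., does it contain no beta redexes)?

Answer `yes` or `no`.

Term: (v p)
No beta redexes found.

Answer: yes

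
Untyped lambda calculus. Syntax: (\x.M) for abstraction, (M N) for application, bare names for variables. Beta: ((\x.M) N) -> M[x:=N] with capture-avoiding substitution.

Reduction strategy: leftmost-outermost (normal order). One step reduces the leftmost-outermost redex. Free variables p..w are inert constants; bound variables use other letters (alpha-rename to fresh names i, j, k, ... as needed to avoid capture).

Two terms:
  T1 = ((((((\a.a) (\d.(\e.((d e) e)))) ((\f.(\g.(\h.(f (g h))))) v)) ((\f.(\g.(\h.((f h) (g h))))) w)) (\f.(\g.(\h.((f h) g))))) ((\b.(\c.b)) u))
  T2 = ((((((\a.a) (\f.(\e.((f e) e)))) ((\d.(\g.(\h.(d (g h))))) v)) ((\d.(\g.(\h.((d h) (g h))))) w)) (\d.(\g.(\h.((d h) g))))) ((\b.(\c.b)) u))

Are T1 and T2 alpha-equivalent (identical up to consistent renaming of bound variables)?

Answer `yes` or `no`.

Answer: yes

Derivation:
Term 1: ((((((\a.a) (\d.(\e.((d e) e)))) ((\f.(\g.(\h.(f (g h))))) v)) ((\f.(\g.(\h.((f h) (g h))))) w)) (\f.(\g.(\h.((f h) g))))) ((\b.(\c.b)) u))
Term 2: ((((((\a.a) (\f.(\e.((f e) e)))) ((\d.(\g.(\h.(d (g h))))) v)) ((\d.(\g.(\h.((d h) (g h))))) w)) (\d.(\g.(\h.((d h) g))))) ((\b.(\c.b)) u))
Alpha-equivalence: compare structure up to binder renaming.
Result: True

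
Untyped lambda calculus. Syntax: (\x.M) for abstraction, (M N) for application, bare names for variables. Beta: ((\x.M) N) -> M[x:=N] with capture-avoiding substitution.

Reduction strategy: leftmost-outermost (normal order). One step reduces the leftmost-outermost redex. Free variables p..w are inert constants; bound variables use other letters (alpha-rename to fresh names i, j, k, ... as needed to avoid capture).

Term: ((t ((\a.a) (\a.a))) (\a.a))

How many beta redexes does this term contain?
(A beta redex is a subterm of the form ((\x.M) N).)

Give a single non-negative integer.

Answer: 1

Derivation:
Term: ((t ((\a.a) (\a.a))) (\a.a))
  Redex: ((\a.a) (\a.a))
Total redexes: 1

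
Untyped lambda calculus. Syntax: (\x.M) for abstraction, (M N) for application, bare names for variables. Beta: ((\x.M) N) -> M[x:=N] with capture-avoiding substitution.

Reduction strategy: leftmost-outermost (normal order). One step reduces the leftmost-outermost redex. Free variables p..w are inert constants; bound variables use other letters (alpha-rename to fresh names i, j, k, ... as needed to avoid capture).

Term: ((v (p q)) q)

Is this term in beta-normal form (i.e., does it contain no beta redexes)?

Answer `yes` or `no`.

Term: ((v (p q)) q)
No beta redexes found.

Answer: yes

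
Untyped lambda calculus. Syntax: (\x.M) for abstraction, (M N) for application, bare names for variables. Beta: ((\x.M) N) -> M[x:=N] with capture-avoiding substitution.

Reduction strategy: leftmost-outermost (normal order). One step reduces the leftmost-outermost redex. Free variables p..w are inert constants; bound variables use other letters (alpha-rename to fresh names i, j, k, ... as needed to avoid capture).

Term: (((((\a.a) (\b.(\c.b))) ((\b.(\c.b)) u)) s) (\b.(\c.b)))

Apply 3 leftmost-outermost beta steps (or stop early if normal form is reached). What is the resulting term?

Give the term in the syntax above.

Step 0: (((((\a.a) (\b.(\c.b))) ((\b.(\c.b)) u)) s) (\b.(\c.b)))
Step 1: ((((\b.(\c.b)) ((\b.(\c.b)) u)) s) (\b.(\c.b)))
Step 2: (((\c.((\b.(\c.b)) u)) s) (\b.(\c.b)))
Step 3: (((\b.(\c.b)) u) (\b.(\c.b)))

Answer: (((\b.(\c.b)) u) (\b.(\c.b)))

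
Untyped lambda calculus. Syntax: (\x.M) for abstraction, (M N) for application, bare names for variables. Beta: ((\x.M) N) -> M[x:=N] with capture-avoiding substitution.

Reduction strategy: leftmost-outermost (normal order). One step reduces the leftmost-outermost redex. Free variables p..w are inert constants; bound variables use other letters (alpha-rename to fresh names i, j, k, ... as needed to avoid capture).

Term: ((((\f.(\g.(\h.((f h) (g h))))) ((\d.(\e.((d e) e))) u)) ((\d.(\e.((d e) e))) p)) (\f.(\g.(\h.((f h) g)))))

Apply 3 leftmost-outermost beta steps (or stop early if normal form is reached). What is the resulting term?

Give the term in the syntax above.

Answer: ((((\d.(\e.((d e) e))) u) (\f.(\g.(\h.((f h) g))))) (((\d.(\e.((d e) e))) p) (\f.(\g.(\h.((f h) g))))))

Derivation:
Step 0: ((((\f.(\g.(\h.((f h) (g h))))) ((\d.(\e.((d e) e))) u)) ((\d.(\e.((d e) e))) p)) (\f.(\g.(\h.((f h) g)))))
Step 1: (((\g.(\h.((((\d.(\e.((d e) e))) u) h) (g h)))) ((\d.(\e.((d e) e))) p)) (\f.(\g.(\h.((f h) g)))))
Step 2: ((\h.((((\d.(\e.((d e) e))) u) h) (((\d.(\e.((d e) e))) p) h))) (\f.(\g.(\h.((f h) g)))))
Step 3: ((((\d.(\e.((d e) e))) u) (\f.(\g.(\h.((f h) g))))) (((\d.(\e.((d e) e))) p) (\f.(\g.(\h.((f h) g))))))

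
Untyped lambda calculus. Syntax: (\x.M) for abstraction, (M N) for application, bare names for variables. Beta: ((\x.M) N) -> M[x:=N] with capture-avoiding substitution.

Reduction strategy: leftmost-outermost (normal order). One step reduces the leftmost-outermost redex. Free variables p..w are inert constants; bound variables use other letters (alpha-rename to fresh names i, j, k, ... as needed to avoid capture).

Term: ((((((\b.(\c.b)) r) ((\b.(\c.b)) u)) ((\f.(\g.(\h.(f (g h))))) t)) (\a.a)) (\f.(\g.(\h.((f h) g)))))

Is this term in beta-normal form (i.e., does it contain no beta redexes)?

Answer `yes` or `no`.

Term: ((((((\b.(\c.b)) r) ((\b.(\c.b)) u)) ((\f.(\g.(\h.(f (g h))))) t)) (\a.a)) (\f.(\g.(\h.((f h) g)))))
Found 3 beta redex(es).

Answer: no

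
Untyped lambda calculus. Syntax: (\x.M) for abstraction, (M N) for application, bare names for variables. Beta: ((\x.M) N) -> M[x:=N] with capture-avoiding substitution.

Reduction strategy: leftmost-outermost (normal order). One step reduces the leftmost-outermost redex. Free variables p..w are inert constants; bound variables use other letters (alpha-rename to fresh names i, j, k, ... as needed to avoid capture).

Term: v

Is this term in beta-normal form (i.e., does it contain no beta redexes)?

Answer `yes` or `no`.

Term: v
No beta redexes found.

Answer: yes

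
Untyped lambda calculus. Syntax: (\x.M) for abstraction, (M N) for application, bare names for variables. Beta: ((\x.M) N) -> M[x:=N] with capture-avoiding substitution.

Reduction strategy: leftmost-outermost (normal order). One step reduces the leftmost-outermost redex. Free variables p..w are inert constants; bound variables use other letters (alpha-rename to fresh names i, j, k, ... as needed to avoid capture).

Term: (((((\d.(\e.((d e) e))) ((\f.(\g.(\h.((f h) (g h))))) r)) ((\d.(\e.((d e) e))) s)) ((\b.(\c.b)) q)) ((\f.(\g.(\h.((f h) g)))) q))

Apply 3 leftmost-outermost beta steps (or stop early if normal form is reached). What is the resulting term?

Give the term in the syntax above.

Step 0: (((((\d.(\e.((d e) e))) ((\f.(\g.(\h.((f h) (g h))))) r)) ((\d.(\e.((d e) e))) s)) ((\b.(\c.b)) q)) ((\f.(\g.(\h.((f h) g)))) q))
Step 1: ((((\e.((((\f.(\g.(\h.((f h) (g h))))) r) e) e)) ((\d.(\e.((d e) e))) s)) ((\b.(\c.b)) q)) ((\f.(\g.(\h.((f h) g)))) q))
Step 2: ((((((\f.(\g.(\h.((f h) (g h))))) r) ((\d.(\e.((d e) e))) s)) ((\d.(\e.((d e) e))) s)) ((\b.(\c.b)) q)) ((\f.(\g.(\h.((f h) g)))) q))
Step 3: (((((\g.(\h.((r h) (g h)))) ((\d.(\e.((d e) e))) s)) ((\d.(\e.((d e) e))) s)) ((\b.(\c.b)) q)) ((\f.(\g.(\h.((f h) g)))) q))

Answer: (((((\g.(\h.((r h) (g h)))) ((\d.(\e.((d e) e))) s)) ((\d.(\e.((d e) e))) s)) ((\b.(\c.b)) q)) ((\f.(\g.(\h.((f h) g)))) q))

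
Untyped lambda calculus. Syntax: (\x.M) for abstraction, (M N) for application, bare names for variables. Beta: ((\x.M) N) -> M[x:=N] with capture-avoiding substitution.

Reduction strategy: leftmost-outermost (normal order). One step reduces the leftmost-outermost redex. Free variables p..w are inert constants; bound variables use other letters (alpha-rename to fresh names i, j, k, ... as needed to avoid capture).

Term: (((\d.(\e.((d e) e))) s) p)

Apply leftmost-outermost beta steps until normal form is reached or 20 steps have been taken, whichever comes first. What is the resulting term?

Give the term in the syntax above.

Step 0: (((\d.(\e.((d e) e))) s) p)
Step 1: ((\e.((s e) e)) p)
Step 2: ((s p) p)

Answer: ((s p) p)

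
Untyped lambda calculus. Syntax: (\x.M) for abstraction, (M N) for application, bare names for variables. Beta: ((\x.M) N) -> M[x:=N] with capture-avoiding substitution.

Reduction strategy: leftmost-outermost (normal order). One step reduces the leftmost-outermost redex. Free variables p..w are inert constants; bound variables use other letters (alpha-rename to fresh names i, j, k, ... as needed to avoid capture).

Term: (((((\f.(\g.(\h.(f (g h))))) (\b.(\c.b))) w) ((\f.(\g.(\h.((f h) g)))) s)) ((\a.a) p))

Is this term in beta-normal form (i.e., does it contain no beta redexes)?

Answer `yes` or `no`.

Term: (((((\f.(\g.(\h.(f (g h))))) (\b.(\c.b))) w) ((\f.(\g.(\h.((f h) g)))) s)) ((\a.a) p))
Found 3 beta redex(es).

Answer: no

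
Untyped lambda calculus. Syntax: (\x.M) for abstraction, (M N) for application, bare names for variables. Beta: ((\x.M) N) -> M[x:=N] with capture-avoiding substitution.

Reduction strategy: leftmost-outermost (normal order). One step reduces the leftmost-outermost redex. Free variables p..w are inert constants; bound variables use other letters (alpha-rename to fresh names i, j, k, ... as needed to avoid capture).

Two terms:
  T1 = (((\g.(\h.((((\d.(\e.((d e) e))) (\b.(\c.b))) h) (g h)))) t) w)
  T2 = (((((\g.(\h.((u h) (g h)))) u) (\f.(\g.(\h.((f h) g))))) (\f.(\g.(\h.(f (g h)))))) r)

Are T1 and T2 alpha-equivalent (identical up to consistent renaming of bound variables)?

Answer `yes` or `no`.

Term 1: (((\g.(\h.((((\d.(\e.((d e) e))) (\b.(\c.b))) h) (g h)))) t) w)
Term 2: (((((\g.(\h.((u h) (g h)))) u) (\f.(\g.(\h.((f h) g))))) (\f.(\g.(\h.(f (g h)))))) r)
Alpha-equivalence: compare structure up to binder renaming.
Result: False

Answer: no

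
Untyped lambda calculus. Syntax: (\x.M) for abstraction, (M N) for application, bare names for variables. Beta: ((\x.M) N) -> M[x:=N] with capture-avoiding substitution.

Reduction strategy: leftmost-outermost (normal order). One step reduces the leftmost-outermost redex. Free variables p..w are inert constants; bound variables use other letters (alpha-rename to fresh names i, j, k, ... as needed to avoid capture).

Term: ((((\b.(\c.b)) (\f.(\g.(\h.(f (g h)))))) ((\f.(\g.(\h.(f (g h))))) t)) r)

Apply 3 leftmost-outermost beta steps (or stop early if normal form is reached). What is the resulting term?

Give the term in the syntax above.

Step 0: ((((\b.(\c.b)) (\f.(\g.(\h.(f (g h)))))) ((\f.(\g.(\h.(f (g h))))) t)) r)
Step 1: (((\c.(\f.(\g.(\h.(f (g h)))))) ((\f.(\g.(\h.(f (g h))))) t)) r)
Step 2: ((\f.(\g.(\h.(f (g h))))) r)
Step 3: (\g.(\h.(r (g h))))

Answer: (\g.(\h.(r (g h))))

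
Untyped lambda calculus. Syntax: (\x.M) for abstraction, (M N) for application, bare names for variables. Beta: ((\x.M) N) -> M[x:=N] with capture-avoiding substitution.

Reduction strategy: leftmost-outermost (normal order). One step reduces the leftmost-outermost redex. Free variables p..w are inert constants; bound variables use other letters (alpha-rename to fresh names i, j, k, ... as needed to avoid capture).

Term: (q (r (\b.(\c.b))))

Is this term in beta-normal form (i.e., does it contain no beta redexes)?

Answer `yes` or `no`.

Term: (q (r (\b.(\c.b))))
No beta redexes found.

Answer: yes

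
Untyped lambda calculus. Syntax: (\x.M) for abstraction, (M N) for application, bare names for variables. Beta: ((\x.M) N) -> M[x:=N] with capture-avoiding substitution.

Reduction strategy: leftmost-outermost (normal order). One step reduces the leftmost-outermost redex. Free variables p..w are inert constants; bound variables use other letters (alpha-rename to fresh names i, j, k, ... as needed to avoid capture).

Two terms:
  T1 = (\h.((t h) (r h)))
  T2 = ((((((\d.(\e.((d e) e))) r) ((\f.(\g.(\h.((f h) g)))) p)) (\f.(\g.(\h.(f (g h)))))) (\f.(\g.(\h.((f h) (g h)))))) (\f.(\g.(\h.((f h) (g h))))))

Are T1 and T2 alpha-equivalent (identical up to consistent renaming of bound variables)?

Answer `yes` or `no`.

Answer: no

Derivation:
Term 1: (\h.((t h) (r h)))
Term 2: ((((((\d.(\e.((d e) e))) r) ((\f.(\g.(\h.((f h) g)))) p)) (\f.(\g.(\h.(f (g h)))))) (\f.(\g.(\h.((f h) (g h)))))) (\f.(\g.(\h.((f h) (g h))))))
Alpha-equivalence: compare structure up to binder renaming.
Result: False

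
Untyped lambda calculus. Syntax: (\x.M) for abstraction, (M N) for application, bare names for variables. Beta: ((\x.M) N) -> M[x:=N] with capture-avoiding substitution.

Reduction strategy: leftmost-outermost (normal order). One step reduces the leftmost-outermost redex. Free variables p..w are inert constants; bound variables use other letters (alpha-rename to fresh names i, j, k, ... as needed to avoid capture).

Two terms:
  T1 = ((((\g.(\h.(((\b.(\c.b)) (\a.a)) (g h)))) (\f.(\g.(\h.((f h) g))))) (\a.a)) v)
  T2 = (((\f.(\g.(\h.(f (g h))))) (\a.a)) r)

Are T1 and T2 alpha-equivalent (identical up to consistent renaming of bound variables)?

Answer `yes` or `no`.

Answer: no

Derivation:
Term 1: ((((\g.(\h.(((\b.(\c.b)) (\a.a)) (g h)))) (\f.(\g.(\h.((f h) g))))) (\a.a)) v)
Term 2: (((\f.(\g.(\h.(f (g h))))) (\a.a)) r)
Alpha-equivalence: compare structure up to binder renaming.
Result: False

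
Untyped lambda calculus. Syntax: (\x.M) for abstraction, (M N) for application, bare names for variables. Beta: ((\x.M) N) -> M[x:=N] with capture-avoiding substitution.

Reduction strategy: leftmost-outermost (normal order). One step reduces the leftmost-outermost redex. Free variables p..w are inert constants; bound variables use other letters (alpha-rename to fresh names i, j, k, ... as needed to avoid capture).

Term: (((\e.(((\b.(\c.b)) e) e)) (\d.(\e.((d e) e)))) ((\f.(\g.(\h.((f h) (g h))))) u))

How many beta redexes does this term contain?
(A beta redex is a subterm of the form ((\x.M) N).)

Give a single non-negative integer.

Answer: 3

Derivation:
Term: (((\e.(((\b.(\c.b)) e) e)) (\d.(\e.((d e) e)))) ((\f.(\g.(\h.((f h) (g h))))) u))
  Redex: ((\e.(((\b.(\c.b)) e) e)) (\d.(\e.((d e) e))))
  Redex: ((\b.(\c.b)) e)
  Redex: ((\f.(\g.(\h.((f h) (g h))))) u)
Total redexes: 3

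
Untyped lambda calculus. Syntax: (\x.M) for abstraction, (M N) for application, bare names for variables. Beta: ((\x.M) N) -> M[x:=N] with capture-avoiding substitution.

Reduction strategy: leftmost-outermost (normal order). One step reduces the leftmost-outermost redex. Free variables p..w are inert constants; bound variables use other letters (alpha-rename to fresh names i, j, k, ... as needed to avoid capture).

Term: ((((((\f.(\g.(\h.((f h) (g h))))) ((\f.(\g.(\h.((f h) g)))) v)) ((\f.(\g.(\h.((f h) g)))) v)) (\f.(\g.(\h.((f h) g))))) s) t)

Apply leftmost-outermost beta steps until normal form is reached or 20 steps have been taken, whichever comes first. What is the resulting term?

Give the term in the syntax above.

Step 0: ((((((\f.(\g.(\h.((f h) (g h))))) ((\f.(\g.(\h.((f h) g)))) v)) ((\f.(\g.(\h.((f h) g)))) v)) (\f.(\g.(\h.((f h) g))))) s) t)
Step 1: (((((\g.(\h.((((\f.(\g.(\h.((f h) g)))) v) h) (g h)))) ((\f.(\g.(\h.((f h) g)))) v)) (\f.(\g.(\h.((f h) g))))) s) t)
Step 2: ((((\h.((((\f.(\g.(\h.((f h) g)))) v) h) (((\f.(\g.(\h.((f h) g)))) v) h))) (\f.(\g.(\h.((f h) g))))) s) t)
Step 3: ((((((\f.(\g.(\h.((f h) g)))) v) (\f.(\g.(\h.((f h) g))))) (((\f.(\g.(\h.((f h) g)))) v) (\f.(\g.(\h.((f h) g)))))) s) t)
Step 4: (((((\g.(\h.((v h) g))) (\f.(\g.(\h.((f h) g))))) (((\f.(\g.(\h.((f h) g)))) v) (\f.(\g.(\h.((f h) g)))))) s) t)
Step 5: ((((\h.((v h) (\f.(\g.(\h.((f h) g)))))) (((\f.(\g.(\h.((f h) g)))) v) (\f.(\g.(\h.((f h) g)))))) s) t)
Step 6: ((((v (((\f.(\g.(\h.((f h) g)))) v) (\f.(\g.(\h.((f h) g)))))) (\f.(\g.(\h.((f h) g))))) s) t)
Step 7: ((((v ((\g.(\h.((v h) g))) (\f.(\g.(\h.((f h) g)))))) (\f.(\g.(\h.((f h) g))))) s) t)
Step 8: ((((v (\h.((v h) (\f.(\g.(\h.((f h) g))))))) (\f.(\g.(\h.((f h) g))))) s) t)

Answer: ((((v (\h.((v h) (\f.(\g.(\h.((f h) g))))))) (\f.(\g.(\h.((f h) g))))) s) t)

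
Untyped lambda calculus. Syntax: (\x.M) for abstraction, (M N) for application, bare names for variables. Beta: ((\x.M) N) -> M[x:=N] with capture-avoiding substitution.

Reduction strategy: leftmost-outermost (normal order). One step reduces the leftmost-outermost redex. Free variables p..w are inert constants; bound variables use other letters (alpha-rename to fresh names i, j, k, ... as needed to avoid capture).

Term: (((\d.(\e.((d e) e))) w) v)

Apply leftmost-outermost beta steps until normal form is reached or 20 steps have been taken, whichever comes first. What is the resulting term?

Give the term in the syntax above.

Answer: ((w v) v)

Derivation:
Step 0: (((\d.(\e.((d e) e))) w) v)
Step 1: ((\e.((w e) e)) v)
Step 2: ((w v) v)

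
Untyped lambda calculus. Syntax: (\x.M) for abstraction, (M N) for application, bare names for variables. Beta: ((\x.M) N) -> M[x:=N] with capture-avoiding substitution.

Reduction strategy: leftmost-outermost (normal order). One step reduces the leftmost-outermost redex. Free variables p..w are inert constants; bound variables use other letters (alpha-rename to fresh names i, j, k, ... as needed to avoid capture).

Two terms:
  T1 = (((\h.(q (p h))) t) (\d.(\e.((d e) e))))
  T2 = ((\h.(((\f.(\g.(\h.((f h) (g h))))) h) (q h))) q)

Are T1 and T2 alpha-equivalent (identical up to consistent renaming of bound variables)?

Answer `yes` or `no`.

Answer: no

Derivation:
Term 1: (((\h.(q (p h))) t) (\d.(\e.((d e) e))))
Term 2: ((\h.(((\f.(\g.(\h.((f h) (g h))))) h) (q h))) q)
Alpha-equivalence: compare structure up to binder renaming.
Result: False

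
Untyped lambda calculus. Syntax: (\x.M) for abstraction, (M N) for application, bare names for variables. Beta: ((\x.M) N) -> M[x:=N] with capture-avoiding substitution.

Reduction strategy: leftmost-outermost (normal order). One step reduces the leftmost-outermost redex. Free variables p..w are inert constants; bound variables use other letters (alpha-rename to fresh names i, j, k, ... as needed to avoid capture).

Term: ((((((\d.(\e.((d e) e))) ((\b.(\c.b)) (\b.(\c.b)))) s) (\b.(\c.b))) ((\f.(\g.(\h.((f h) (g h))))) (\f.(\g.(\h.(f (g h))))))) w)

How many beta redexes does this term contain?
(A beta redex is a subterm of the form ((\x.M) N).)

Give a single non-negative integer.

Answer: 3

Derivation:
Term: ((((((\d.(\e.((d e) e))) ((\b.(\c.b)) (\b.(\c.b)))) s) (\b.(\c.b))) ((\f.(\g.(\h.((f h) (g h))))) (\f.(\g.(\h.(f (g h))))))) w)
  Redex: ((\d.(\e.((d e) e))) ((\b.(\c.b)) (\b.(\c.b))))
  Redex: ((\b.(\c.b)) (\b.(\c.b)))
  Redex: ((\f.(\g.(\h.((f h) (g h))))) (\f.(\g.(\h.(f (g h))))))
Total redexes: 3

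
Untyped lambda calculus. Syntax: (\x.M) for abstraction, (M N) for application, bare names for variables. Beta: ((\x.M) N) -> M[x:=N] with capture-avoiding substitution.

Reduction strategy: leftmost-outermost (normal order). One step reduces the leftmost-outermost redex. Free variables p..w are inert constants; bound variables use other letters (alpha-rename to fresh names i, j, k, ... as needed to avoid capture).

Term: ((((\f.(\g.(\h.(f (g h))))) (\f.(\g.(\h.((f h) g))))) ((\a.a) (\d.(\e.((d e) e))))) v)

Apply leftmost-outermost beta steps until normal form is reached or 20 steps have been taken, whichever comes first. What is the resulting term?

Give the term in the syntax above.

Answer: (\g.(\h.(((v h) h) g)))

Derivation:
Step 0: ((((\f.(\g.(\h.(f (g h))))) (\f.(\g.(\h.((f h) g))))) ((\a.a) (\d.(\e.((d e) e))))) v)
Step 1: (((\g.(\h.((\f.(\g.(\h.((f h) g)))) (g h)))) ((\a.a) (\d.(\e.((d e) e))))) v)
Step 2: ((\h.((\f.(\g.(\h.((f h) g)))) (((\a.a) (\d.(\e.((d e) e)))) h))) v)
Step 3: ((\f.(\g.(\h.((f h) g)))) (((\a.a) (\d.(\e.((d e) e)))) v))
Step 4: (\g.(\h.(((((\a.a) (\d.(\e.((d e) e)))) v) h) g)))
Step 5: (\g.(\h.((((\d.(\e.((d e) e))) v) h) g)))
Step 6: (\g.(\h.(((\e.((v e) e)) h) g)))
Step 7: (\g.(\h.(((v h) h) g)))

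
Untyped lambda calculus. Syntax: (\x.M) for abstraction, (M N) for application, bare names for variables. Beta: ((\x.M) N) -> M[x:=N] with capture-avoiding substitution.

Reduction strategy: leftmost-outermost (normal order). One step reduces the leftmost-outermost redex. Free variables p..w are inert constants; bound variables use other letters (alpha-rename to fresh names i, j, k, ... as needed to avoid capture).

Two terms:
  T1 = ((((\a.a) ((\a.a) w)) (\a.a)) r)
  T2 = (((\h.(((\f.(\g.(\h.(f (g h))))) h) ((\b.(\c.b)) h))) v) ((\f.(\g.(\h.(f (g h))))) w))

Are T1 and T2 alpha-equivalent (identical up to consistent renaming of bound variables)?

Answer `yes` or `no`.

Answer: no

Derivation:
Term 1: ((((\a.a) ((\a.a) w)) (\a.a)) r)
Term 2: (((\h.(((\f.(\g.(\h.(f (g h))))) h) ((\b.(\c.b)) h))) v) ((\f.(\g.(\h.(f (g h))))) w))
Alpha-equivalence: compare structure up to binder renaming.
Result: False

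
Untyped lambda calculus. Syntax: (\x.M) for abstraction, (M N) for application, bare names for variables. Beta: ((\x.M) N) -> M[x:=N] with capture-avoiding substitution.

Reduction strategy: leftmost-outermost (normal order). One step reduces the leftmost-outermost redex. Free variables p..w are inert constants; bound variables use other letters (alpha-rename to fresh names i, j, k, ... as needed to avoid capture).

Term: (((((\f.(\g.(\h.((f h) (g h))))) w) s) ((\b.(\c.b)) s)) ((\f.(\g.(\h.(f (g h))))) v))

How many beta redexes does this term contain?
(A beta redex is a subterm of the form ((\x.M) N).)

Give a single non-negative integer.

Answer: 3

Derivation:
Term: (((((\f.(\g.(\h.((f h) (g h))))) w) s) ((\b.(\c.b)) s)) ((\f.(\g.(\h.(f (g h))))) v))
  Redex: ((\f.(\g.(\h.((f h) (g h))))) w)
  Redex: ((\b.(\c.b)) s)
  Redex: ((\f.(\g.(\h.(f (g h))))) v)
Total redexes: 3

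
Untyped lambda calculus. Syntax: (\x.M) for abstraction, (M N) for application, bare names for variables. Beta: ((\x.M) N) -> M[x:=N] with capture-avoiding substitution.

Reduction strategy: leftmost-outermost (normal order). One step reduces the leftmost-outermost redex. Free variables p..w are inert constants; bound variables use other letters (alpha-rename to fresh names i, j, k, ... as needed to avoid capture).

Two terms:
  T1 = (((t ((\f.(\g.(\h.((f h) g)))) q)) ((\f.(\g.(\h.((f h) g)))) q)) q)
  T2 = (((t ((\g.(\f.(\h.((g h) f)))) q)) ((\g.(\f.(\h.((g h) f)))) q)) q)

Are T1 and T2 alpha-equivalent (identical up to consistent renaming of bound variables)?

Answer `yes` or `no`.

Term 1: (((t ((\f.(\g.(\h.((f h) g)))) q)) ((\f.(\g.(\h.((f h) g)))) q)) q)
Term 2: (((t ((\g.(\f.(\h.((g h) f)))) q)) ((\g.(\f.(\h.((g h) f)))) q)) q)
Alpha-equivalence: compare structure up to binder renaming.
Result: True

Answer: yes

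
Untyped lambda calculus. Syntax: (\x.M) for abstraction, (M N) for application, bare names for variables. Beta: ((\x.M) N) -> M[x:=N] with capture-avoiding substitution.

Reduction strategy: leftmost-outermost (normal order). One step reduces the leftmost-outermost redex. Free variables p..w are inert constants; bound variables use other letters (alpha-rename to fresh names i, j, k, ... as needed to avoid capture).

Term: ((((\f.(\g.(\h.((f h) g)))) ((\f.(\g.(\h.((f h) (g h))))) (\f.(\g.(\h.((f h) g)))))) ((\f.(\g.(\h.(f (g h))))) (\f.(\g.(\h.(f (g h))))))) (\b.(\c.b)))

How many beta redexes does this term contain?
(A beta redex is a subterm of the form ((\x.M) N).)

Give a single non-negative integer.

Term: ((((\f.(\g.(\h.((f h) g)))) ((\f.(\g.(\h.((f h) (g h))))) (\f.(\g.(\h.((f h) g)))))) ((\f.(\g.(\h.(f (g h))))) (\f.(\g.(\h.(f (g h))))))) (\b.(\c.b)))
  Redex: ((\f.(\g.(\h.((f h) g)))) ((\f.(\g.(\h.((f h) (g h))))) (\f.(\g.(\h.((f h) g))))))
  Redex: ((\f.(\g.(\h.((f h) (g h))))) (\f.(\g.(\h.((f h) g)))))
  Redex: ((\f.(\g.(\h.(f (g h))))) (\f.(\g.(\h.(f (g h))))))
Total redexes: 3

Answer: 3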